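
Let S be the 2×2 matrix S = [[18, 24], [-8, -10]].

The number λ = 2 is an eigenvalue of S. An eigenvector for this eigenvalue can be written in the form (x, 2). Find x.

-3

We need (S - 2I)v = 0.
S - 2I = [[16, 24], [-8, -12]].
Row 1: (16)·x + (24)·2 = 0
Row 2: (-8)·x + (-12)·2 = 0
Solving gives x = -3.
Check: S·(-3, 2) = (-6, 4) = 2·(-3, 2).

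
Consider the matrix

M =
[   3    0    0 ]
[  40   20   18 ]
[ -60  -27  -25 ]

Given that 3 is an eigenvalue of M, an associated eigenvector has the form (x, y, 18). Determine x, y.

We need (M - 3I)v = 0.
M - 3I = [[0, 0, 0], [40, 17, 18], [-60, -27, -28]].
Row 1: (0)·x + (0)·y + (0)·18 = 0
Row 2: (40)·x + (17)·y + (18)·18 = 0
Row 3: (-60)·x + (-27)·y + (-28)·18 = 0
Solving gives x = -3, y = -12.
Check: M·(-3, -12, 18) = (-9, -36, 54) = 3·(-3, -12, 18).

-3, -12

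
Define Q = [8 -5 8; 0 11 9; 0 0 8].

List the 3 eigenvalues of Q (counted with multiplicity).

8, 8, 11

Q is upper triangular, so its eigenvalues are the diagonal entries.
Diagonal: 8, 11, 8.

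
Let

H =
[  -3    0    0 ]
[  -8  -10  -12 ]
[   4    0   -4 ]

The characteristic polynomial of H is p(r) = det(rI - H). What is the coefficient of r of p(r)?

82

p(r) = r^3 + 17r^2 + 82r + 120.
The coefficient of r is 82.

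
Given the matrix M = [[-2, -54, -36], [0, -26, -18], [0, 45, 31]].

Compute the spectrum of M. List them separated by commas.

-2, 1, 4

Set up det(sI - M) = 0.
Cofactor expansion gives p(s) = s^3 - 3s^2 - 6s + 8.
Rational-root test: s = 1 gives p(1) = 0.
Factor out (s - 1): p(s) = (s - 1)·(s^2 - 2s - 8).
The quadratic factors as (s + 2)·(s - 4).
Eigenvalues: -2, 1, 4.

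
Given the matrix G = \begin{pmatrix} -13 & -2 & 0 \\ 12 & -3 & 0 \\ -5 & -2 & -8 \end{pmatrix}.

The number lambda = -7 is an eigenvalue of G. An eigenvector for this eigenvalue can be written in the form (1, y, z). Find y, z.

We need (G + 7I)v = 0.
G + 7I = [[-6, -2, 0], [12, 4, 0], [-5, -2, -1]].
Row 1: (-6)·1 + (-2)·y + (0)·z = 0
Row 2: (12)·1 + (4)·y + (0)·z = 0
Row 3: (-5)·1 + (-2)·y + (-1)·z = 0
Solving gives y = -3, z = 1.
Check: G·(1, -3, 1) = (-7, 21, -7) = -7·(1, -3, 1).

-3, 1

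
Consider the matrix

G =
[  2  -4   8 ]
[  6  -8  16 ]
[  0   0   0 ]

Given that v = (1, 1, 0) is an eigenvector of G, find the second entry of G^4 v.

First find the eigenvalue: Gv = (-2, -2, 0) = -2·(1, 1, 0), so λ = -2.
Then G^4 v = λ^4·v = (-2)^4·(1, 1, 0) = 16·(1, 1, 0) = (16, 16, 0).

16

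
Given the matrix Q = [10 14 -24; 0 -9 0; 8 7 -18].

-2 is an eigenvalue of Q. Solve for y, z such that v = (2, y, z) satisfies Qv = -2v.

We need (Q + 2I)v = 0.
Q + 2I = [[12, 14, -24], [0, -7, 0], [8, 7, -16]].
Row 1: (12)·2 + (14)·y + (-24)·z = 0
Row 2: (0)·2 + (-7)·y + (0)·z = 0
Row 3: (8)·2 + (7)·y + (-16)·z = 0
Solving gives y = 0, z = 1.
Check: Q·(2, 0, 1) = (-4, 0, -2) = -2·(2, 0, 1).

0, 1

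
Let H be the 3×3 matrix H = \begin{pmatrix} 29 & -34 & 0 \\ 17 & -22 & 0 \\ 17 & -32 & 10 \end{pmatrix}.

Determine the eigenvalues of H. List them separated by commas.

-5, 10, 12

Compute the characteristic polynomial p(μ) = det(μI - H).
Cofactor expansion gives p(μ) = μ^3 - 17μ^2 + 10μ + 600.
Rational-root test: μ = 10 gives p(10) = 0.
Dividing by (μ - 10) leaves μ^2 - 7μ - 60.
The quadratic factors as (μ + 5)·(μ - 12).
Eigenvalues: -5, 10, 12.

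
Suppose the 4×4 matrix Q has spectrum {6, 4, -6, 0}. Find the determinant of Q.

det(Q) is the product of the eigenvalues: (6) · (4) · (-6) · (0) = 0.

0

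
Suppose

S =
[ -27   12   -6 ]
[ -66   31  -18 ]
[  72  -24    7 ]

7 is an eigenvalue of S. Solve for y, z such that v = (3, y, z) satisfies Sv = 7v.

We need (S - 7I)v = 0.
S - 7I = [[-34, 12, -6], [-66, 24, -18], [72, -24, 0]].
Row 1: (-34)·3 + (12)·y + (-6)·z = 0
Row 2: (-66)·3 + (24)·y + (-18)·z = 0
Row 3: (72)·3 + (-24)·y + (0)·z = 0
Solving gives y = 9, z = 1.
Check: S·(3, 9, 1) = (21, 63, 7) = 7·(3, 9, 1).

9, 1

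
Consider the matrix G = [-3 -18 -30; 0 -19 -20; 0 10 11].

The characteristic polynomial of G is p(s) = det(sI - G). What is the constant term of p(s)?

p(s) = s^3 + 11s^2 + 15s - 27.
The constant term is -27.

-27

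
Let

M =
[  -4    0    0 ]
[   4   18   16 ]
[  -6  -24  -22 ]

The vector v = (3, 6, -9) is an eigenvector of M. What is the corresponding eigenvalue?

Compute Mv: M·(3, 6, -9) = (-12, -24, 36).
Since Mv = λv, compare component 1: -12 = λ·3, so λ = -4.

-4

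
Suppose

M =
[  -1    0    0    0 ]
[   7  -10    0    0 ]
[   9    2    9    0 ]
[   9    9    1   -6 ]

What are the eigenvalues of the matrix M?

M is lower triangular, so its eigenvalues are the diagonal entries.
Diagonal: -1, -10, 9, -6.

-10, -6, -1, 9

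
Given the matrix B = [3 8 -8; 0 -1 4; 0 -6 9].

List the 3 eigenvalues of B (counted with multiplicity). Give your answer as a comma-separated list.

3, 3, 5

Set up det(μI - B) = 0.
Expanding the 3×3 determinant: p(μ) = μ^3 - 11μ^2 + 39μ - 45.
Try μ = 3: p(3) = 0, so 3 is a root.
Dividing by (μ - 3) leaves μ^2 - 8μ + 15.
The quadratic factors as (μ - 3)·(μ - 5).
Eigenvalues: 3, 3, 5.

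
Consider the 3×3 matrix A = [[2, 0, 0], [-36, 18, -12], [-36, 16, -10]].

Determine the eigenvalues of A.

The characteristic polynomial is p(r) = det(rI - A).
Cofactor expansion gives p(r) = r^3 - 10r^2 + 28r - 24.
Since p(2) = 0, r = 2 is a root.
Dividing by (r - 2) leaves r^2 - 8r + 12.
The quadratic factors as (r - 2)·(r - 6).
Eigenvalues: 2, 2, 6.

2, 2, 6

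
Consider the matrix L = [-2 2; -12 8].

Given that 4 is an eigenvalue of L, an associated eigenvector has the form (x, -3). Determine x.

We need (L - 4I)v = 0.
L - 4I = [[-6, 2], [-12, 4]].
Row 1: (-6)·x + (2)·-3 = 0
Row 2: (-12)·x + (4)·-3 = 0
Solving gives x = -1.
Check: L·(-1, -3) = (-4, -12) = 4·(-1, -3).

-1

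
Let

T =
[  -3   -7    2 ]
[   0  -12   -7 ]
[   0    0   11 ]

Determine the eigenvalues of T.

T is upper triangular, so its eigenvalues are the diagonal entries.
Diagonal: -3, -12, 11.

-12, -3, 11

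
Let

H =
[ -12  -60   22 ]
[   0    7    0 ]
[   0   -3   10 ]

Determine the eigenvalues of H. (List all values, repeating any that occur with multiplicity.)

Compute the characteristic polynomial p(lambda) = det(lambda·I - H).
Expanding along the first row, p(lambda) = lambda^3 - 5·lambda^2 - 134·lambda + 840.
Rational-root test: lambda = 7 gives p(7) = 0.
Factor out (lambda - 7): p(lambda) = (lambda - 7)·(lambda^2 + 2·lambda - 120).
The quadratic factors as (lambda + 12)·(lambda - 10).
Eigenvalues: -12, 7, 10.

-12, 7, 10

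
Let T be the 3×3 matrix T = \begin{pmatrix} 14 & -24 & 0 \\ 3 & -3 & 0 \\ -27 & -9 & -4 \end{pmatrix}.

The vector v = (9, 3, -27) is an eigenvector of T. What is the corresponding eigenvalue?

Compute Tv: T·(9, 3, -27) = (54, 18, -162).
Since Tv = λv, compare component 1: 54 = λ·9, so λ = 6.

6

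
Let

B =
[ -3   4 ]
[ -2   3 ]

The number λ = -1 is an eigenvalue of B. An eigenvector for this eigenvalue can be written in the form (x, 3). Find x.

6

We need (B + 1I)v = 0.
B + 1I = [[-2, 4], [-2, 4]].
Row 1: (-2)·x + (4)·3 = 0
Row 2: (-2)·x + (4)·3 = 0
Solving gives x = 6.
Check: B·(6, 3) = (-6, -3) = -1·(6, 3).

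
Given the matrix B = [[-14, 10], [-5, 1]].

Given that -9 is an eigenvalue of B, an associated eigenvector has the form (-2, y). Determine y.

We need (B + 9I)v = 0.
B + 9I = [[-5, 10], [-5, 10]].
Row 1: (-5)·-2 + (10)·y = 0
Row 2: (-5)·-2 + (10)·y = 0
Solving gives y = -1.
Check: B·(-2, -1) = (18, 9) = -9·(-2, -1).

-1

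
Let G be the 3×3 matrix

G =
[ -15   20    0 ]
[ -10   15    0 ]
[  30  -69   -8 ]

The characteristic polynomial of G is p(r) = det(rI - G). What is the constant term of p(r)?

-200

p(r) = r^3 + 8r^2 - 25r - 200.
The constant term is -200.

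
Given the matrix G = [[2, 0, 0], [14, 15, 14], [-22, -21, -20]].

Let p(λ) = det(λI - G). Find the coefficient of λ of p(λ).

-16

p(λ) = λ^3 + 3λ^2 - 16λ + 12.
The coefficient of λ is -16.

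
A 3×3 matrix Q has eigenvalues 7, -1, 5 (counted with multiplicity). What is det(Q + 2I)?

If Q has eigenvalues 7, -1, 5, then Q + 2I has eigenvalues 9, 1, 7.
det(Q + 2I) = (9) · (1) · (7) = 63.

63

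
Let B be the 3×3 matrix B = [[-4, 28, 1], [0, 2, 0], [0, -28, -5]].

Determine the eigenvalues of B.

Compute the characteristic polynomial p(r) = det(rI - B).
Expanding along the first row, p(r) = r^3 + 7r^2 + 2r - 40.
Since p(-5) = 0, r = -5 is a root.
Factor out (r + 5): p(r) = (r + 5)·(r^2 + 2r - 8).
The quadratic factors as (r + 4)·(r - 2).
Eigenvalues: -5, -4, 2.

-5, -4, 2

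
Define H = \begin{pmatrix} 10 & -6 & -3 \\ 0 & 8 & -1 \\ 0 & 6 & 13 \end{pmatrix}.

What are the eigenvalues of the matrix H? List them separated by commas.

Set up det(λI - H) = 0.
Expanding the 3×3 determinant: p(λ) = λ^3 - 31λ^2 + 320λ - 1100.
Try λ = 11: p(11) = 0, so 11 is a root.
Factor out (λ - 11): p(λ) = (λ - 11)·(λ^2 - 20λ + 100).
The quadratic factor is (λ - 10)^2.
Eigenvalues: 10, 10, 11.

10, 10, 11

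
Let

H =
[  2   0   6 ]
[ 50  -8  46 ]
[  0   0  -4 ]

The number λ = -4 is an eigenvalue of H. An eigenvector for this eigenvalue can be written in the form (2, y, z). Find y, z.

We need (H + 4I)v = 0.
H + 4I = [[6, 0, 6], [50, -4, 46], [0, 0, 0]].
Row 1: (6)·2 + (0)·y + (6)·z = 0
Row 2: (50)·2 + (-4)·y + (46)·z = 0
Row 3: (0)·2 + (0)·y + (0)·z = 0
Solving gives y = 2, z = -2.
Check: H·(2, 2, -2) = (-8, -8, 8) = -4·(2, 2, -2).

2, -2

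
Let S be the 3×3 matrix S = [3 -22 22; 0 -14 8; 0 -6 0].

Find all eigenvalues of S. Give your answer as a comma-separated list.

-8, -6, 3

Set up det(rI - S) = 0.
Expanding along the first row, p(r) = r^3 + 11r^2 + 6r - 144.
Try r = -6: p(-6) = 0, so -6 is a root.
Factor out (r + 6): p(r) = (r + 6)·(r^2 + 5r - 24).
The quadratic factors as (r + 8)·(r - 3).
Eigenvalues: -8, -6, 3.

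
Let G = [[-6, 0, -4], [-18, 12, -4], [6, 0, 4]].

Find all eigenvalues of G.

-2, 0, 12

The characteristic polynomial is p(λ) = det(λI - G).
Cofactor expansion gives p(λ) = λ^3 - 10λ^2 - 24λ.
Since p(0) = 0, λ = 0 is a root.
Dividing by λ leaves λ^2 - 10λ - 24.
The quadratic factors as (λ + 2)·(λ - 12).
Eigenvalues: -2, 0, 12.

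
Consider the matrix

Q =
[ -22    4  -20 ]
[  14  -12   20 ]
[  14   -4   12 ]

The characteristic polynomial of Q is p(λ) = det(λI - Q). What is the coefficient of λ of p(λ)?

160

p(λ) = λ^3 + 22λ^2 + 160λ + 384.
The coefficient of λ is 160.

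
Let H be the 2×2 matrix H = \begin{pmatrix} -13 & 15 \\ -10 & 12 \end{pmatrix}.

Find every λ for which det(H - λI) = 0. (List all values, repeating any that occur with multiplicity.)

det(H - tI) = (-13 - t)(12 - t) - (15)·(-10) = t^2 + t - 6.
This factors as (t + 3)·(t - 2) = 0.
Eigenvalues: -3, 2.

-3, 2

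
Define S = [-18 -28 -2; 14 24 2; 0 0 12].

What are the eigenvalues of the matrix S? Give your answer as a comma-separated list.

-4, 10, 12

Set up det(λI - S) = 0.
Expanding along the first row, p(λ) = λ^3 - 18λ^2 + 32λ + 480.
Try λ = 10: p(10) = 0, so 10 is a root.
Dividing by (λ - 10) leaves λ^2 - 8λ - 48.
The quadratic factors as (λ + 4)·(λ - 12).
Eigenvalues: -4, 10, 12.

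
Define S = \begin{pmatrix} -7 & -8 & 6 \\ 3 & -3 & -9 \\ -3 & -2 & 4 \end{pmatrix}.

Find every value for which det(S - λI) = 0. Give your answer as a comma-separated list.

-5, -1, 0

The characteristic polynomial is p(s) = det(sI - S).
Expanding along the first row, p(s) = s^3 + 6s^2 + 5s.
Try s = -1: p(-1) = 0, so -1 is a root.
Dividing by (s + 1) leaves s^2 + 5s.
The quadratic factors as (s + 5)·s.
Eigenvalues: -5, -1, 0.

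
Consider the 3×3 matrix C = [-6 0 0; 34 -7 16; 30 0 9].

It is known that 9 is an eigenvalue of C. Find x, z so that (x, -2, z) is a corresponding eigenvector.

We need (C - 9I)v = 0.
C - 9I = [[-15, 0, 0], [34, -16, 16], [30, 0, 0]].
Row 1: (-15)·x + (0)·-2 + (0)·z = 0
Row 2: (34)·x + (-16)·-2 + (16)·z = 0
Row 3: (30)·x + (0)·-2 + (0)·z = 0
Solving gives x = 0, z = -2.
Check: C·(0, -2, -2) = (0, -18, -18) = 9·(0, -2, -2).

0, -2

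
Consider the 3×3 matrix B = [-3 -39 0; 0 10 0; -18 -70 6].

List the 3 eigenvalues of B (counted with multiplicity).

The characteristic polynomial is p(λ) = det(λI - B).
Cofactor expansion gives p(λ) = λ^3 - 13λ^2 + 12λ + 180.
Try λ = 6: p(6) = 0, so 6 is a root.
Factor out (λ - 6): p(λ) = (λ - 6)·(λ^2 - 7λ - 30).
The quadratic factors as (λ + 3)·(λ - 10).
Eigenvalues: -3, 6, 10.

-3, 6, 10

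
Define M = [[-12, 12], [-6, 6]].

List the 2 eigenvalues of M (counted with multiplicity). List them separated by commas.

-6, 0

det(M - μI) = (-12 - μ)(6 - μ) - (12)·(-6) = μ^2 + 6μ.
This factors as (μ + 6)·μ = 0.
Eigenvalues: -6, 0.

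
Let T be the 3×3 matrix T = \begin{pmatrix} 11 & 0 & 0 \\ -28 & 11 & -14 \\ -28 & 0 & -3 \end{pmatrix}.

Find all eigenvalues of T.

Compute the characteristic polynomial p(λ) = det(λI - T).
Cofactor expansion gives p(λ) = λ^3 - 19λ^2 + 55λ + 363.
Rational-root test: λ = 11 gives p(11) = 0.
Dividing by (λ - 11) leaves λ^2 - 8λ - 33.
The quadratic factors as (λ + 3)·(λ - 11).
Eigenvalues: -3, 11, 11.

-3, 11, 11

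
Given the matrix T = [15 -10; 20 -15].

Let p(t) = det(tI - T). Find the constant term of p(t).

-25

p(t) = t^2 - 25.
The constant term is -25.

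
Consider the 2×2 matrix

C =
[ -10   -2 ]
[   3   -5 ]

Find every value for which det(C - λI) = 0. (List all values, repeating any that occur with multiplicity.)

-8, -7

det(C - λI) = (-10 - λ)(-5 - λ) - (-2)·(3) = λ^2 + 15λ + 56.
This factors as (λ + 8)·(λ + 7) = 0.
Eigenvalues: -8, -7.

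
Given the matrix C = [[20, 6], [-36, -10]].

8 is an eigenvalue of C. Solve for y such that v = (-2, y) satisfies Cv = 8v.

4

We need (C - 8I)v = 0.
C - 8I = [[12, 6], [-36, -18]].
Row 1: (12)·-2 + (6)·y = 0
Row 2: (-36)·-2 + (-18)·y = 0
Solving gives y = 4.
Check: C·(-2, 4) = (-16, 32) = 8·(-2, 4).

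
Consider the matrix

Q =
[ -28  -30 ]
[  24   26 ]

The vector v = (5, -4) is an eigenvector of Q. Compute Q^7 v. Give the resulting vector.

First find the eigenvalue: Qv = (-20, 16) = -4·(5, -4), so λ = -4.
Then Q^7 v = λ^7·v = (-4)^7·(5, -4) = -16384·(5, -4) = (-81920, 65536).

(-81920, 65536)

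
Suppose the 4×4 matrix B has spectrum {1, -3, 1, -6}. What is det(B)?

18

det(B) is the product of the eigenvalues: (1) · (-3) · (1) · (-6) = 18.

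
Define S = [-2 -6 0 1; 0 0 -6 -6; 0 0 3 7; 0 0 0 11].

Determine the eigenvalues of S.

-2, 0, 3, 11

S is upper triangular, so its eigenvalues are the diagonal entries.
Diagonal: -2, 0, 3, 11.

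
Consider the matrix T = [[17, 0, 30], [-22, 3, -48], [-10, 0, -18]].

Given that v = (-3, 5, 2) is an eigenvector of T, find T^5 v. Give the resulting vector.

First find the eigenvalue: Tv = (9, -15, -6) = -3·(-3, 5, 2), so λ = -3.
Then T^5 v = λ^5·v = (-3)^5·(-3, 5, 2) = -243·(-3, 5, 2) = (729, -1215, -486).

(729, -1215, -486)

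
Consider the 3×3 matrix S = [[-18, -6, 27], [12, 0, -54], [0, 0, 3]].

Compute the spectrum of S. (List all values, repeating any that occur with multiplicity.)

Set up det(μI - S) = 0.
Cofactor expansion gives p(μ) = μ^3 + 15μ^2 + 18μ - 216.
Try μ = -6: p(-6) = 0, so -6 is a root.
Factor out (μ + 6): p(μ) = (μ + 6)·(μ^2 + 9μ - 36).
The quadratic factors as (μ + 12)·(μ - 3).
Eigenvalues: -12, -6, 3.

-12, -6, 3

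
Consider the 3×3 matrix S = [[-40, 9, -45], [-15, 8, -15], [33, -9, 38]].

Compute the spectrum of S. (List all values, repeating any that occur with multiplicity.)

Compute the characteristic polynomial p(t) = det(tI - S).
Expanding the 3×3 determinant: p(t) = t^3 - 6t^2 - 51t + 280.
Since p(8) = 0, t = 8 is a root.
Factor out (t - 8): p(t) = (t - 8)·(t^2 + 2t - 35).
The quadratic factors as (t + 7)·(t - 5).
Eigenvalues: -7, 5, 8.

-7, 5, 8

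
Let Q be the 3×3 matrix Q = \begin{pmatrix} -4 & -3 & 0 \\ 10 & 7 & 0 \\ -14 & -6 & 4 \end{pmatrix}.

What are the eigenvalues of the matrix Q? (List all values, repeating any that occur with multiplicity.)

Compute the characteristic polynomial p(λ) = det(λI - Q).
Cofactor expansion gives p(λ) = λ^3 - 7λ^2 + 14λ - 8.
Rational-root test: λ = 2 gives p(2) = 0.
Factor out (λ - 2): p(λ) = (λ - 2)·(λ^2 - 5λ + 4).
The quadratic factors as (λ - 1)·(λ - 4).
Eigenvalues: 1, 2, 4.

1, 2, 4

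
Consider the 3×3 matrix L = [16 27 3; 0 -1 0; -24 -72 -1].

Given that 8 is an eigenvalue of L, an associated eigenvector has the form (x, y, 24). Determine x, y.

We need (L - 8I)v = 0.
L - 8I = [[8, 27, 3], [0, -9, 0], [-24, -72, -9]].
Row 1: (8)·x + (27)·y + (3)·24 = 0
Row 2: (0)·x + (-9)·y + (0)·24 = 0
Row 3: (-24)·x + (-72)·y + (-9)·24 = 0
Solving gives x = -9, y = 0.
Check: L·(-9, 0, 24) = (-72, 0, 192) = 8·(-9, 0, 24).

-9, 0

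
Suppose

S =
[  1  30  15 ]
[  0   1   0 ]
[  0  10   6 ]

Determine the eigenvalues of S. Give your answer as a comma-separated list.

Compute the characteristic polynomial p(t) = det(tI - S).
Expanding along the first row, p(t) = t^3 - 8t^2 + 13t - 6.
Try t = 1: p(1) = 0, so 1 is a root.
Factor out (t - 1): p(t) = (t - 1)·(t^2 - 7t + 6).
The quadratic factors as (t - 1)·(t - 6).
Eigenvalues: 1, 1, 6.

1, 1, 6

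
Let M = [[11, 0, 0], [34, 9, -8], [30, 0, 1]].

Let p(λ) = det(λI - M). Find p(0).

-99

p(0) = det(0·I − M) = det(−M) = (−1)^3·det(M).
det(M) = 99, so p(0) = -99.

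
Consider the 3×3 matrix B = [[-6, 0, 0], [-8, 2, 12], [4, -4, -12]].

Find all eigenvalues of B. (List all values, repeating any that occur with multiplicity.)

Compute the characteristic polynomial p(λ) = det(λI - B).
Expanding along the first row, p(λ) = λ^3 + 16λ^2 + 84λ + 144.
Since p(-6) = 0, λ = -6 is a root.
Dividing by (λ + 6) leaves λ^2 + 10λ + 24.
The quadratic factors as (λ + 6)·(λ + 4).
Eigenvalues: -6, -6, -4.

-6, -6, -4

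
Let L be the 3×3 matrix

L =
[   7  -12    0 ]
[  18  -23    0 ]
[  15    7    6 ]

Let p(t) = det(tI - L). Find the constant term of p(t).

-330

p(t) = t^3 + 10t^2 - 41t - 330.
The constant term is -330.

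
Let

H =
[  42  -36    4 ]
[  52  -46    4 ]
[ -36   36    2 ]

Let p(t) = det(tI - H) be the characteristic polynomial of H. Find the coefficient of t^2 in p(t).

2

The coefficient of t^2 of det(tI - H) is −trace(H).
trace(H) = (42) + (-46) + (2) = -2, so the coefficient is 2.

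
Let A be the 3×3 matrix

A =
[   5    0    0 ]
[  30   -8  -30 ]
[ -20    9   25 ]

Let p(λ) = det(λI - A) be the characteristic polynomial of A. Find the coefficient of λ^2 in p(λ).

The coefficient of λ^2 of det(λI - A) is −trace(A).
trace(A) = (5) + (-8) + (25) = 22, so the coefficient is -22.

-22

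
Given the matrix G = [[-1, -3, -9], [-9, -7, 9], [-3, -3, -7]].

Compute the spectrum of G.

-10, -7, 2

The characteristic polynomial is p(t) = det(tI - G).
Expanding along the first row, p(t) = t^3 + 15t^2 + 36t - 140.
Try t = -7: p(-7) = 0, so -7 is a root.
Dividing by (t + 7) leaves t^2 + 8t - 20.
The quadratic factors as (t + 10)·(t - 2).
Eigenvalues: -10, -7, 2.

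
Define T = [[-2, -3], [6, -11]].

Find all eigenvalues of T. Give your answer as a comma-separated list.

det(T - rI) = (-2 - r)(-11 - r) - (-3)·(6) = r^2 + 13r + 40.
This factors as (r + 8)·(r + 5) = 0.
Eigenvalues: -8, -5.

-8, -5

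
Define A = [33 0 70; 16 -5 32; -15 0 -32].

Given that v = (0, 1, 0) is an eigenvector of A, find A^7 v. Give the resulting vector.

(0, -78125, 0)

First find the eigenvalue: Av = (0, -5, 0) = -5·(0, 1, 0), so λ = -5.
Then A^7 v = λ^7·v = (-5)^7·(0, 1, 0) = -78125·(0, 1, 0) = (0, -78125, 0).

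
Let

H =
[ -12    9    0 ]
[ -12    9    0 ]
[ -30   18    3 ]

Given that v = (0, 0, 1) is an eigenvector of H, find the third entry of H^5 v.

243

First find the eigenvalue: Hv = (0, 0, 3) = 3·(0, 0, 1), so λ = 3.
Then H^5 v = λ^5·v = 3^5·(0, 0, 1) = 243·(0, 0, 1) = (0, 0, 243).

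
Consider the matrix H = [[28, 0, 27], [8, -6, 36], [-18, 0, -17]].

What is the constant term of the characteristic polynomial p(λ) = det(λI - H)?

p(0) = det(0·I − H) = det(−H) = (−1)^3·det(H).
det(H) = -60, so p(0) = 60.

60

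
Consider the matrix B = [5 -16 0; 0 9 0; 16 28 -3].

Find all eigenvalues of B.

The characteristic polynomial is p(s) = det(sI - B).
Expanding the 3×3 determinant: p(s) = s^3 - 11s^2 + 3s + 135.
Since p(-3) = 0, s = -3 is a root.
Dividing by (s + 3) leaves s^2 - 14s + 45.
The quadratic factors as (s - 5)·(s - 9).
Eigenvalues: -3, 5, 9.

-3, 5, 9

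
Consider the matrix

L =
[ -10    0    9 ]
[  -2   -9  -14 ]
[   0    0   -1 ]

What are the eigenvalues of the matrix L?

-10, -9, -1

Set up det(sI - L) = 0.
Expanding the 3×3 determinant: p(s) = s^3 + 20s^2 + 109s + 90.
Try s = -1: p(-1) = 0, so -1 is a root.
Factor out (s + 1): p(s) = (s + 1)·(s^2 + 19s + 90).
The quadratic factors as (s + 10)·(s + 9).
Eigenvalues: -10, -9, -1.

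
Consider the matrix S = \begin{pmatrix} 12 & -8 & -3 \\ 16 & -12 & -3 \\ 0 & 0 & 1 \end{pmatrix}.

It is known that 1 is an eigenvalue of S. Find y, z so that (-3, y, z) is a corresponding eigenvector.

-3, -3

We need (S - 1I)v = 0.
S - 1I = [[11, -8, -3], [16, -13, -3], [0, 0, 0]].
Row 1: (11)·-3 + (-8)·y + (-3)·z = 0
Row 2: (16)·-3 + (-13)·y + (-3)·z = 0
Row 3: (0)·-3 + (0)·y + (0)·z = 0
Solving gives y = -3, z = -3.
Check: S·(-3, -3, -3) = (-3, -3, -3) = 1·(-3, -3, -3).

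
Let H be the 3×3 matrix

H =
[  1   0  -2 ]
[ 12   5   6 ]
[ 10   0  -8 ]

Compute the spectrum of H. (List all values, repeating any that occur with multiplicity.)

-4, -3, 5

The characteristic polynomial is p(λ) = det(λI - H).
Cofactor expansion gives p(λ) = λ^3 + 2λ^2 - 23λ - 60.
Try λ = -3: p(-3) = 0, so -3 is a root.
Dividing by (λ + 3) leaves λ^2 - λ - 20.
The quadratic factors as (λ + 4)·(λ - 5).
Eigenvalues: -4, -3, 5.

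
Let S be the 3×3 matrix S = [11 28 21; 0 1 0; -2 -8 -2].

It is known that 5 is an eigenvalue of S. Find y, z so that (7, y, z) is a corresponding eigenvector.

We need (S - 5I)v = 0.
S - 5I = [[6, 28, 21], [0, -4, 0], [-2, -8, -7]].
Row 1: (6)·7 + (28)·y + (21)·z = 0
Row 2: (0)·7 + (-4)·y + (0)·z = 0
Row 3: (-2)·7 + (-8)·y + (-7)·z = 0
Solving gives y = 0, z = -2.
Check: S·(7, 0, -2) = (35, 0, -10) = 5·(7, 0, -2).

0, -2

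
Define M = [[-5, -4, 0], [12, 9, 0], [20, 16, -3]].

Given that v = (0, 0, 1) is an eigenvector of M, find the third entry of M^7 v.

-2187

First find the eigenvalue: Mv = (0, 0, -3) = -3·(0, 0, 1), so λ = -3.
Then M^7 v = λ^7·v = (-3)^7·(0, 0, 1) = -2187·(0, 0, 1) = (0, 0, -2187).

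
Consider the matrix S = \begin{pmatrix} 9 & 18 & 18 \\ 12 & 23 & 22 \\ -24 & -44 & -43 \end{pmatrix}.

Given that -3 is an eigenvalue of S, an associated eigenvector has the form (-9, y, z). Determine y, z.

-6, 12

We need (S + 3I)v = 0.
S + 3I = [[12, 18, 18], [12, 26, 22], [-24, -44, -40]].
Row 1: (12)·-9 + (18)·y + (18)·z = 0
Row 2: (12)·-9 + (26)·y + (22)·z = 0
Row 3: (-24)·-9 + (-44)·y + (-40)·z = 0
Solving gives y = -6, z = 12.
Check: S·(-9, -6, 12) = (27, 18, -36) = -3·(-9, -6, 12).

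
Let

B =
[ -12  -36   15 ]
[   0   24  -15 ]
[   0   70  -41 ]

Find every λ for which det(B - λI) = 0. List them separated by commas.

-12, -11, -6

Compute the characteristic polynomial p(λ) = det(λI - B).
Expanding the 3×3 determinant: p(λ) = λ^3 + 29λ^2 + 270λ + 792.
Rational-root test: λ = -11 gives p(-11) = 0.
Dividing by (λ + 11) leaves λ^2 + 18λ + 72.
The quadratic factors as (λ + 12)·(λ + 6).
Eigenvalues: -12, -11, -6.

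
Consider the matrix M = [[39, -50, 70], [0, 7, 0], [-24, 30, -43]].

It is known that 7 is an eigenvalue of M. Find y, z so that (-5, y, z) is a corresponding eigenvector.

We need (M - 7I)v = 0.
M - 7I = [[32, -50, 70], [0, 0, 0], [-24, 30, -50]].
Row 1: (32)·-5 + (-50)·y + (70)·z = 0
Row 2: (0)·-5 + (0)·y + (0)·z = 0
Row 3: (-24)·-5 + (30)·y + (-50)·z = 0
Solving gives y = 1, z = 3.
Check: M·(-5, 1, 3) = (-35, 7, 21) = 7·(-5, 1, 3).

1, 3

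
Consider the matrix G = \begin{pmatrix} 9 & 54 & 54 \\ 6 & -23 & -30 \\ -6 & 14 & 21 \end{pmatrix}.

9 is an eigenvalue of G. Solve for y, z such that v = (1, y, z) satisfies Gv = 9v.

We need (G - 9I)v = 0.
G - 9I = [[0, 54, 54], [6, -32, -30], [-6, 14, 12]].
Row 1: (0)·1 + (54)·y + (54)·z = 0
Row 2: (6)·1 + (-32)·y + (-30)·z = 0
Row 3: (-6)·1 + (14)·y + (12)·z = 0
Solving gives y = 3, z = -3.
Check: G·(1, 3, -3) = (9, 27, -27) = 9·(1, 3, -3).

3, -3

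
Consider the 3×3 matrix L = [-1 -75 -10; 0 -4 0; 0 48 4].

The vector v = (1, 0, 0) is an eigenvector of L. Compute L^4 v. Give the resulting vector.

First find the eigenvalue: Lv = (-1, 0, 0) = -1·(1, 0, 0), so λ = -1.
Then L^4 v = λ^4·v = (-1)^4·(1, 0, 0) = 1·(1, 0, 0) = (1, 0, 0).

(1, 0, 0)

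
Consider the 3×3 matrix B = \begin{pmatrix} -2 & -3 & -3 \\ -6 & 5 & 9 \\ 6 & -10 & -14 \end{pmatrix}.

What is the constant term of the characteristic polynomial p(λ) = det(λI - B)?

p(0) = det(0·I − B) = det(−B) = (−1)^3·det(B).
det(B) = -40, so p(0) = 40.

40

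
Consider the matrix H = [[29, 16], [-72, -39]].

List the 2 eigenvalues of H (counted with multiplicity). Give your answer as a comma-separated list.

-7, -3

det(H - λI) = (29 - λ)(-39 - λ) - (16)·(-72) = λ^2 + 10λ + 21.
This factors as (λ + 7)·(λ + 3) = 0.
Eigenvalues: -7, -3.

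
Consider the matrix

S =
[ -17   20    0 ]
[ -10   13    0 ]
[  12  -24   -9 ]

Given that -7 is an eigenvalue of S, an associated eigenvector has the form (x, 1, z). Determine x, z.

2, 0

We need (S + 7I)v = 0.
S + 7I = [[-10, 20, 0], [-10, 20, 0], [12, -24, -2]].
Row 1: (-10)·x + (20)·1 + (0)·z = 0
Row 2: (-10)·x + (20)·1 + (0)·z = 0
Row 3: (12)·x + (-24)·1 + (-2)·z = 0
Solving gives x = 2, z = 0.
Check: S·(2, 1, 0) = (-14, -7, 0) = -7·(2, 1, 0).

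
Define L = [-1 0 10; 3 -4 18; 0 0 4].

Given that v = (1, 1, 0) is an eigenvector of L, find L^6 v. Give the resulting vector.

(1, 1, 0)

First find the eigenvalue: Lv = (-1, -1, 0) = -1·(1, 1, 0), so λ = -1.
Then L^6 v = λ^6·v = (-1)^6·(1, 1, 0) = 1·(1, 1, 0) = (1, 1, 0).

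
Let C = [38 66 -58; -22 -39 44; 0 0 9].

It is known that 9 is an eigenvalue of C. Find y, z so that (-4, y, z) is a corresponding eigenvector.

0, -2

We need (C - 9I)v = 0.
C - 9I = [[29, 66, -58], [-22, -48, 44], [0, 0, 0]].
Row 1: (29)·-4 + (66)·y + (-58)·z = 0
Row 2: (-22)·-4 + (-48)·y + (44)·z = 0
Row 3: (0)·-4 + (0)·y + (0)·z = 0
Solving gives y = 0, z = -2.
Check: C·(-4, 0, -2) = (-36, 0, -18) = 9·(-4, 0, -2).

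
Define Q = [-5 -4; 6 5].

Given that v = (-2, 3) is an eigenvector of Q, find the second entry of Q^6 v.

First find the eigenvalue: Qv = (-2, 3) = 1·(-2, 3), so λ = 1.
Then Q^6 v = λ^6·v = 1^6·(-2, 3) = 1·(-2, 3) = (-2, 3).

3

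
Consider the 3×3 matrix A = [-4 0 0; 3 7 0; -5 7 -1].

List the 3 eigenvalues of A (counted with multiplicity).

A is lower triangular, so its eigenvalues are the diagonal entries.
Diagonal: -4, 7, -1.

-4, -1, 7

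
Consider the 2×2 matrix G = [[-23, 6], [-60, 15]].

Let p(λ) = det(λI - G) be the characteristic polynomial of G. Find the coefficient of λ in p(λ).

The coefficient of λ of det(λI - G) is −trace(G).
trace(G) = (-23) + (15) = -8, so the coefficient is 8.

8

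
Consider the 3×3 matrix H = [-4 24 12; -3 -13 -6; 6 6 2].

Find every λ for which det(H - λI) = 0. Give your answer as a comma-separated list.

The characteristic polynomial is p(r) = det(rI - H).
Expanding along the first row, p(r) = r^3 + 15r^2 + 54r + 40.
Since p(-10) = 0, r = -10 is a root.
Factor out (r + 10): p(r) = (r + 10)·(r^2 + 5r + 4).
The quadratic factors as (r + 4)·(r + 1).
Eigenvalues: -10, -4, -1.

-10, -4, -1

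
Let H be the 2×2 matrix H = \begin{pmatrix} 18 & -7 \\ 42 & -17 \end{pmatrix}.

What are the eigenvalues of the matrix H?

det(H - sI) = (18 - s)(-17 - s) - (-7)·(42) = s^2 - s - 12.
This factors as (s + 3)·(s - 4) = 0.
Eigenvalues: -3, 4.

-3, 4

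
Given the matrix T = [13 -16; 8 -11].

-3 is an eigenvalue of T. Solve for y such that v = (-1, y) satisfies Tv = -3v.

We need (T + 3I)v = 0.
T + 3I = [[16, -16], [8, -8]].
Row 1: (16)·-1 + (-16)·y = 0
Row 2: (8)·-1 + (-8)·y = 0
Solving gives y = -1.
Check: T·(-1, -1) = (3, 3) = -3·(-1, -1).

-1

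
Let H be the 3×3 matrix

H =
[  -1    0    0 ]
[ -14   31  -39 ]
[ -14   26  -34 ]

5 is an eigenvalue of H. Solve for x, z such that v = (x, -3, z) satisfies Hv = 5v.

0, -2

We need (H - 5I)v = 0.
H - 5I = [[-6, 0, 0], [-14, 26, -39], [-14, 26, -39]].
Row 1: (-6)·x + (0)·-3 + (0)·z = 0
Row 2: (-14)·x + (26)·-3 + (-39)·z = 0
Row 3: (-14)·x + (26)·-3 + (-39)·z = 0
Solving gives x = 0, z = -2.
Check: H·(0, -3, -2) = (0, -15, -10) = 5·(0, -3, -2).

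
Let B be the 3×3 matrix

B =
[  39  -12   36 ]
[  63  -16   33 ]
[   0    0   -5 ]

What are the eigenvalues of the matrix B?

-5, 11, 12

The characteristic polynomial is p(s) = det(sI - B).
Cofactor expansion gives p(s) = s^3 - 18s^2 + 17s + 660.
Try s = -5: p(-5) = 0, so -5 is a root.
Dividing by (s + 5) leaves s^2 - 23s + 132.
The quadratic factors as (s - 11)·(s - 12).
Eigenvalues: -5, 11, 12.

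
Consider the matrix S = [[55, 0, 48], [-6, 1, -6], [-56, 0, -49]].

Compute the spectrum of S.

-1, 1, 7

The characteristic polynomial is p(r) = det(rI - S).
Cofactor expansion gives p(r) = r^3 - 7r^2 - r + 7.
Try r = -1: p(-1) = 0, so -1 is a root.
Factor out (r + 1): p(r) = (r + 1)·(r^2 - 8r + 7).
The quadratic factors as (r - 1)·(r - 7).
Eigenvalues: -1, 1, 7.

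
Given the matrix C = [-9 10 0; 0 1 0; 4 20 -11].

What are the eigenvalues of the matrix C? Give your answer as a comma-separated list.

Compute the characteristic polynomial p(lambda) = det(lambda·I - C).
Expanding along the first row, p(lambda) = lambda^3 + 19·lambda^2 + 79·lambda - 99.
Since p(-11) = 0, lambda = -11 is a root.
Dividing by (lambda + 11) leaves lambda^2 + 8·lambda - 9.
The quadratic factors as (lambda + 9)·(lambda - 1).
Eigenvalues: -11, -9, 1.

-11, -9, 1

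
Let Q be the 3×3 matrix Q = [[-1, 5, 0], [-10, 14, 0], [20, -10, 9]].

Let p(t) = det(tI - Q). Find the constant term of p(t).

-324

p(t) = t^3 - 22t^2 + 153t - 324.
The constant term is -324.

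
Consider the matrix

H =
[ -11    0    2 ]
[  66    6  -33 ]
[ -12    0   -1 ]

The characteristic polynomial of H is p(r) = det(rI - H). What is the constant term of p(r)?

-210

p(r) = r^3 + 6r^2 - 37r - 210.
The constant term is -210.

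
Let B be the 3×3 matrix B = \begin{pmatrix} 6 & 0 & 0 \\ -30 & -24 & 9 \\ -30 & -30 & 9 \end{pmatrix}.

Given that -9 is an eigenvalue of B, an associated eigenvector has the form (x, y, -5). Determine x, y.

0, -3

We need (B + 9I)v = 0.
B + 9I = [[15, 0, 0], [-30, -15, 9], [-30, -30, 18]].
Row 1: (15)·x + (0)·y + (0)·-5 = 0
Row 2: (-30)·x + (-15)·y + (9)·-5 = 0
Row 3: (-30)·x + (-30)·y + (18)·-5 = 0
Solving gives x = 0, y = -3.
Check: B·(0, -3, -5) = (0, 27, 45) = -9·(0, -3, -5).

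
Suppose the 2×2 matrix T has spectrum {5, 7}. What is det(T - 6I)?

-1

If T has eigenvalues 5, 7, then T - 6I has eigenvalues -1, 1.
det(T - 6I) = (-1) · (1) = -1.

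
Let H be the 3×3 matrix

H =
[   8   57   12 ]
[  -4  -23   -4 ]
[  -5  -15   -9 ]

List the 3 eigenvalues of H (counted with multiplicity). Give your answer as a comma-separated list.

-11, -9, -4

The characteristic polynomial is p(r) = det(rI - H).
Expanding the 3×3 determinant: p(r) = r^3 + 24r^2 + 179r + 396.
Try r = -9: p(-9) = 0, so -9 is a root.
Dividing by (r + 9) leaves r^2 + 15r + 44.
The quadratic factors as (r + 11)·(r + 4).
Eigenvalues: -11, -9, -4.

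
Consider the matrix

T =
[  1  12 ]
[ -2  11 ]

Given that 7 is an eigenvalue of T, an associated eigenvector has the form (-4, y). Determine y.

We need (T - 7I)v = 0.
T - 7I = [[-6, 12], [-2, 4]].
Row 1: (-6)·-4 + (12)·y = 0
Row 2: (-2)·-4 + (4)·y = 0
Solving gives y = -2.
Check: T·(-4, -2) = (-28, -14) = 7·(-4, -2).

-2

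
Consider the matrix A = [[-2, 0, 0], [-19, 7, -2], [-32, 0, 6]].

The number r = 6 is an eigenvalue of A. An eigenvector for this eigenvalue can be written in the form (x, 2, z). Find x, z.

0, 1

We need (A - 6I)v = 0.
A - 6I = [[-8, 0, 0], [-19, 1, -2], [-32, 0, 0]].
Row 1: (-8)·x + (0)·2 + (0)·z = 0
Row 2: (-19)·x + (1)·2 + (-2)·z = 0
Row 3: (-32)·x + (0)·2 + (0)·z = 0
Solving gives x = 0, z = 1.
Check: A·(0, 2, 1) = (0, 12, 6) = 6·(0, 2, 1).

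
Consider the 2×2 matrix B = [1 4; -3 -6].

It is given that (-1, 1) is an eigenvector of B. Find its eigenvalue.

-3

Compute Bv: B·(-1, 1) = (3, -3).
Since Bv = λv, compare component 1: 3 = λ·-1, so λ = -3.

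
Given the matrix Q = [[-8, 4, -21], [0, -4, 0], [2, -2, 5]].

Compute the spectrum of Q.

-4, -2, -1

Set up det(λI - Q) = 0.
Expanding along the first row, p(λ) = λ^3 + 7λ^2 + 14λ + 8.
Try λ = -2: p(-2) = 0, so -2 is a root.
Factor out (λ + 2): p(λ) = (λ + 2)·(λ^2 + 5λ + 4).
The quadratic factors as (λ + 4)·(λ + 1).
Eigenvalues: -4, -2, -1.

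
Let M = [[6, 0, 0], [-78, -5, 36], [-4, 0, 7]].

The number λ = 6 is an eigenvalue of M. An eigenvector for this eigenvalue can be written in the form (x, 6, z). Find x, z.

We need (M - 6I)v = 0.
M - 6I = [[0, 0, 0], [-78, -11, 36], [-4, 0, 1]].
Row 1: (0)·x + (0)·6 + (0)·z = 0
Row 2: (-78)·x + (-11)·6 + (36)·z = 0
Row 3: (-4)·x + (0)·6 + (1)·z = 0
Solving gives x = 1, z = 4.
Check: M·(1, 6, 4) = (6, 36, 24) = 6·(1, 6, 4).

1, 4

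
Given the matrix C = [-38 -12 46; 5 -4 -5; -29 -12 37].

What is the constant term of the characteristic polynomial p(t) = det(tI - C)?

p(0) = det(0·I − C) = det(−C) = (−1)^3·det(C).
det(C) = 288, so p(0) = -288.

-288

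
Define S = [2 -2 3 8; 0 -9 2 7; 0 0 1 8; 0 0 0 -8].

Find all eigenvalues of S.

S is upper triangular, so its eigenvalues are the diagonal entries.
Diagonal: 2, -9, 1, -8.

-9, -8, 1, 2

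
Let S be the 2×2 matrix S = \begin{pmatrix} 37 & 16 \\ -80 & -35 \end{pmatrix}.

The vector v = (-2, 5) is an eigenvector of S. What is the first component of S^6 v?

-1458

First find the eigenvalue: Sv = (6, -15) = -3·(-2, 5), so λ = -3.
Then S^6 v = λ^6·v = (-3)^6·(-2, 5) = 729·(-2, 5) = (-1458, 3645).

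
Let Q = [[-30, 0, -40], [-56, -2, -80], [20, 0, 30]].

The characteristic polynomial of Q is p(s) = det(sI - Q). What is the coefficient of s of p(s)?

-100

p(s) = s^3 + 2s^2 - 100s - 200.
The coefficient of s is -100.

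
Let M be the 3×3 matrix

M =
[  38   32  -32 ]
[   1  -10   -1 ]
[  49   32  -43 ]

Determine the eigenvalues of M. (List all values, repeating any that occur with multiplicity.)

Compute the characteristic polynomial p(s) = det(sI - M).
Expanding along the first row, p(s) = s^3 + 15s^2 - 16s - 660.
Try s = -11: p(-11) = 0, so -11 is a root.
Factor out (s + 11): p(s) = (s + 11)·(s^2 + 4s - 60).
The quadratic factors as (s + 10)·(s - 6).
Eigenvalues: -11, -10, 6.

-11, -10, 6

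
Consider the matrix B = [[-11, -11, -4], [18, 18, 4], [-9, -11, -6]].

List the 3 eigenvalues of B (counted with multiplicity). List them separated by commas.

-4, -2, 7

The characteristic polynomial is p(lambda) = det(lambda·I - B).
Expanding the 3×3 determinant: p(lambda) = lambda^3 - lambda^2 - 34·lambda - 56.
Rational-root test: lambda = -2 gives p(-2) = 0.
Factor out (lambda + 2): p(lambda) = (lambda + 2)·(lambda^2 - 3·lambda - 28).
The quadratic factors as (lambda + 4)·(lambda - 7).
Eigenvalues: -4, -2, 7.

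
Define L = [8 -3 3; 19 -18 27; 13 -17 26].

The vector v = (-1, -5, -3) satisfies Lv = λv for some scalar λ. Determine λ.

Compute Lv: L·(-1, -5, -3) = (-2, -10, -6).
Since Lv = λv, compare component 1: -2 = λ·-1, so λ = 2.

2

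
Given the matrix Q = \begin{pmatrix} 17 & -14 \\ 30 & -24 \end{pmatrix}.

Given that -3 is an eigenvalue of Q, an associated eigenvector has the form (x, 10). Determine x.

7

We need (Q + 3I)v = 0.
Q + 3I = [[20, -14], [30, -21]].
Row 1: (20)·x + (-14)·10 = 0
Row 2: (30)·x + (-21)·10 = 0
Solving gives x = 7.
Check: Q·(7, 10) = (-21, -30) = -3·(7, 10).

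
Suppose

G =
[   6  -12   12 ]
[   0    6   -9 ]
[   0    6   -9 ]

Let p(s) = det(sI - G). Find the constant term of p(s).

0

p(s) = s^3 - 3s^2 - 18s.
The constant term is 0.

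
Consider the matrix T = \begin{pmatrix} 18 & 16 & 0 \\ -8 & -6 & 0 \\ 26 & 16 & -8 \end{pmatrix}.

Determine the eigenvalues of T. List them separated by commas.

Set up det(λI - T) = 0.
Expanding along the first row, p(λ) = λ^3 - 4λ^2 - 76λ + 160.
Rational-root test: λ = -8 gives p(-8) = 0.
Factor out (λ + 8): p(λ) = (λ + 8)·(λ^2 - 12λ + 20).
The quadratic factors as (λ - 2)·(λ - 10).
Eigenvalues: -8, 2, 10.

-8, 2, 10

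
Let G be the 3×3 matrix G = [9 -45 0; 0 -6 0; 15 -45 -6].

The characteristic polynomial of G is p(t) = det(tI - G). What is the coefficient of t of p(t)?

-72

p(t) = t^3 + 3t^2 - 72t - 324.
The coefficient of t is -72.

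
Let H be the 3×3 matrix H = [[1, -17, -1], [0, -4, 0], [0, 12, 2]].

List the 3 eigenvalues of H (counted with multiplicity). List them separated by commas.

-4, 1, 2

The characteristic polynomial is p(μ) = det(μI - H).
Cofactor expansion gives p(μ) = μ^3 + μ^2 - 10μ + 8.
Try μ = 1: p(1) = 0, so 1 is a root.
Dividing by (μ - 1) leaves μ^2 + 2μ - 8.
The quadratic factors as (μ + 4)·(μ - 2).
Eigenvalues: -4, 1, 2.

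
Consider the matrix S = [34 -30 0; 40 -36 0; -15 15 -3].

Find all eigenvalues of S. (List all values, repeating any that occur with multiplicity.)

The characteristic polynomial is p(μ) = det(μI - S).
Cofactor expansion gives p(μ) = μ^3 + 5μ^2 - 18μ - 72.
Rational-root test: μ = -3 gives p(-3) = 0.
Factor out (μ + 3): p(μ) = (μ + 3)·(μ^2 + 2μ - 24).
The quadratic factors as (μ + 6)·(μ - 4).
Eigenvalues: -6, -3, 4.

-6, -3, 4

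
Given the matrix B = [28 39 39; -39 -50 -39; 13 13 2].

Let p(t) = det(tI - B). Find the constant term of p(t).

p(t) = t^3 + 20t^2 + 77t - 242.
The constant term is -242.

-242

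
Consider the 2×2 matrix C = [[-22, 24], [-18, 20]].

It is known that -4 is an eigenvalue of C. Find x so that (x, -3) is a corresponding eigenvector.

-4

We need (C + 4I)v = 0.
C + 4I = [[-18, 24], [-18, 24]].
Row 1: (-18)·x + (24)·-3 = 0
Row 2: (-18)·x + (24)·-3 = 0
Solving gives x = -4.
Check: C·(-4, -3) = (16, 12) = -4·(-4, -3).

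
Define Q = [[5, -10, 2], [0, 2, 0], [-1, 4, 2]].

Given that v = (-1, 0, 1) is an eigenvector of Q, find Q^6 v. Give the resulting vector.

First find the eigenvalue: Qv = (-3, 0, 3) = 3·(-1, 0, 1), so λ = 3.
Then Q^6 v = λ^6·v = 3^6·(-1, 0, 1) = 729·(-1, 0, 1) = (-729, 0, 729).

(-729, 0, 729)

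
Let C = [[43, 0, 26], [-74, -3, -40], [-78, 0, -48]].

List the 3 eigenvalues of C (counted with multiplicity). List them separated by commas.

-9, -3, 4

Set up det(tI - C) = 0.
Cofactor expansion gives p(t) = t^3 + 8t^2 - 21t - 108.
Rational-root test: t = -9 gives p(-9) = 0.
Dividing by (t + 9) leaves t^2 - t - 12.
The quadratic factors as (t + 3)·(t - 4).
Eigenvalues: -9, -3, 4.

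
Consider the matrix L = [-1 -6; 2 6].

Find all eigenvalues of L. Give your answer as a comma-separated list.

2, 3

det(L - λI) = (-1 - λ)(6 - λ) - (-6)·(2) = λ^2 - 5λ + 6.
This factors as (λ - 2)·(λ - 3) = 0.
Eigenvalues: 2, 3.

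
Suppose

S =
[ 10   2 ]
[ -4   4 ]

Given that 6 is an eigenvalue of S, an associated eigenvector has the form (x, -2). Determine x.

1

We need (S - 6I)v = 0.
S - 6I = [[4, 2], [-4, -2]].
Row 1: (4)·x + (2)·-2 = 0
Row 2: (-4)·x + (-2)·-2 = 0
Solving gives x = 1.
Check: S·(1, -2) = (6, -12) = 6·(1, -2).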